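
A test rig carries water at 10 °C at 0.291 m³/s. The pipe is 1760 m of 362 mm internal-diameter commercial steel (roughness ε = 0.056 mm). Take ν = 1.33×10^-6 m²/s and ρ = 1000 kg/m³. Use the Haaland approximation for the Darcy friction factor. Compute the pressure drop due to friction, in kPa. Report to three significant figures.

V = 4Q/(πD²) = 4·0.291/(π·0.362²) = 2.827 m/s
Re = VD/ν = 2.827·0.362/1.33×10^-6 = 7.70×10^5 → turbulent
ε/D = 0.056/362 = 1.55×10^-4
Haaland: f = 0.01432
h_f = f(L/D)V²/(2g) = 0.01432·(1760/0.362)·2.827²/(2·9.81) = 28.36 m
Δp = ρg·h_f = 1000·9.81·28.36 = 278.2 kPa

Δp ≈ 278 kPa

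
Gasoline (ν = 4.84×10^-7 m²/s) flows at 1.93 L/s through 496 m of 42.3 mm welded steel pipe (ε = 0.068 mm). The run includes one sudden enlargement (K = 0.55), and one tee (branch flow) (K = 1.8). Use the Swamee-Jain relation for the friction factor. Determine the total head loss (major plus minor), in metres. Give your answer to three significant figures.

V = 4Q/(πD²) = 1.373 m/s; V²/2g = 0.09613 m
Re = 1.20×10^5, ε/D = 0.00161 → f = 0.02396 (Swamee-Jain)
Major: h_f = f(L/D)·V²/2g = 0.02396·11726·0.09613 = 27.01 m
Minor: ΣK = 2.35; h_m = ΣK·V²/2g = 0.2259 m
Total H_L = 27.01 + 0.2259 = 27.23 m

H_L ≈ 27.2 m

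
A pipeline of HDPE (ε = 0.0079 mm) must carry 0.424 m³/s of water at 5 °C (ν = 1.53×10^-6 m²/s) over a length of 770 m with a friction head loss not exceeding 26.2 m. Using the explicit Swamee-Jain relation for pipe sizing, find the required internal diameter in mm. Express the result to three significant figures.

D ≈ 354 mm

Swamee-Jain (Type III): D = 0.66·[ε^1.25·(LQ²/(gh_f))^4.75 + ν·Q^9.4·(L/(gh_f))^5.2]^0.04
LQ²/(gh_f) = 0.5386; L/(gh_f) = 2.996
Term 1 = ε^1.25·(…)^4.75 = 2.22×10^-8; Term 2 = ν·Q^9.4·(…)^5.2 = 1.44×10^-7
D = 0.66·(2.22×10^-8 + 1.44×10^-7)^0.04 = 0.3535 m = 354 mm
Check: V = 4.32 m/s, Re = 9.98×10^5, f = 0.01214, h_f = 25.1 m ≈ 26.2 m ✓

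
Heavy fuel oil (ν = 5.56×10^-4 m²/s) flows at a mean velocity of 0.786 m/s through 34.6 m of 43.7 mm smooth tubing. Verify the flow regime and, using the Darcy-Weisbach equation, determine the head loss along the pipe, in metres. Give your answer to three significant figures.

h_f ≈ 25.8 m

Re = VD/ν = 0.786·0.04370/5.56×10^-4 = 61.8 → laminar (Re < 2300)
f = 64/Re = 1.036
h_f = f(L/D)V²/(2g) = 1.036·(34.6/0.04370)·0.786²/(2·9.81) = 25.83 m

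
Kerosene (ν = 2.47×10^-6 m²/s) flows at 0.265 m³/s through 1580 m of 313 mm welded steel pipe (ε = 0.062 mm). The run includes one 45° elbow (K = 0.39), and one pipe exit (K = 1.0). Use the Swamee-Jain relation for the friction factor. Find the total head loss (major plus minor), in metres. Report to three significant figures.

V = 4Q/(πD²) = 3.444 m/s; V²/2g = 0.6046 m
Re = 4.36×10^5, ε/D = 1.98×10^-4 → f = 0.01568 (Swamee-Jain)
Major: h_f = f(L/D)·V²/2g = 0.01568·5048·0.6046 = 47.86 m
Minor: ΣK = 1.39; h_m = ΣK·V²/2g = 0.8403 m
Total H_L = 47.86 + 0.8403 = 48.70 m

H_L ≈ 48.7 m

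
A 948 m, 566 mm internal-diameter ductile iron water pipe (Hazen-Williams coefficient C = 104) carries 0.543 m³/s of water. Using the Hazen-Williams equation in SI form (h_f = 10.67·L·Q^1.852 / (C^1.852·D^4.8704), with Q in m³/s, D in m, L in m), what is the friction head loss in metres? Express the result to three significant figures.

h_f = 10.67·948·0.543^1.852 / (104^1.852·0.566^4.8704) = 9.598 m

h_f ≈ 9.60 m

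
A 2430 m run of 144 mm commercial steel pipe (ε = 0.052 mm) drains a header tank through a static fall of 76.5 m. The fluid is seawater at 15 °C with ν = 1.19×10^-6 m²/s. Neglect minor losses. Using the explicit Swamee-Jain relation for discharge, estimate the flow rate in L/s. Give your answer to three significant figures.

Q ≈ 36.7 L/s

Swamee-Jain (Type II): Q = -0.965·√(gD⁵h_f/L)·ln[ε/(3.7D) + √(3.17ν²L/(gD³h_f))]
√(gD⁵h_f/L) = √(9.81·0.144⁵·76.5/2430) = 0.004373
ε/(3.7D) = 9.76×10^-5; √(3.17ν²L/(gD³h_f)) = 6.98×10^-5
Q = -0.965·0.004373·ln(1.674×10^-4) = 0.03669 m³/s
Check: V = 2.25 m/s, Re = 2.73×10^5, f = 0.01762, h_f = 76.9 m ≈ 76.5 m ✓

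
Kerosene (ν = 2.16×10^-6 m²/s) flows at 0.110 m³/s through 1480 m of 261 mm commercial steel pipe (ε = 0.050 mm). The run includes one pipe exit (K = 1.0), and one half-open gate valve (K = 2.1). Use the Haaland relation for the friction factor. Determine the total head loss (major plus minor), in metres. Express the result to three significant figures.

H_L ≈ 20.6 m

V = 4Q/(πD²) = 2.056 m/s; V²/2g = 0.2154 m
Re = 2.48×10^5, ε/D = 1.92×10^-4 → f = 0.01635 (Haaland)
Major: h_f = f(L/D)·V²/2g = 0.01635·5670·0.2154 = 19.98 m
Minor: ΣK = 3.10; h_m = ΣK·V²/2g = 0.6679 m
Total H_L = 19.98 + 0.6679 = 20.65 m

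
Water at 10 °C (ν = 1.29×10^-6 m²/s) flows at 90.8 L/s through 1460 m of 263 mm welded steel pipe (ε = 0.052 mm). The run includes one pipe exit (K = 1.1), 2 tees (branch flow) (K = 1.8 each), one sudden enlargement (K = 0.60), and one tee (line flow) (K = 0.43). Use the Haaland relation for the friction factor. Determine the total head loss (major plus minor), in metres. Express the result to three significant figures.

H_L ≈ 13.3 m

V = 4Q/(πD²) = 1.671 m/s; V²/2g = 0.1424 m
Re = 3.41×10^5, ε/D = 1.98×10^-4 → f = 0.01583 (Haaland)
Major: h_f = f(L/D)·V²/2g = 0.01583·5551·0.1424 = 12.51 m
Minor: ΣK = 5.73; h_m = ΣK·V²/2g = 0.8159 m
Total H_L = 12.51 + 0.8159 = 13.33 m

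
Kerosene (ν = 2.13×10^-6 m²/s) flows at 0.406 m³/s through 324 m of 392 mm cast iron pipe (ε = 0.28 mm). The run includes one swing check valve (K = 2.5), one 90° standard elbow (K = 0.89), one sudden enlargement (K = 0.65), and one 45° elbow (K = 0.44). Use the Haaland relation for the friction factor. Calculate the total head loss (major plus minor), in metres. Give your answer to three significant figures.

V = 4Q/(πD²) = 3.364 m/s; V²/2g = 0.5768 m
Re = 6.19×10^5, ε/D = 7.14×10^-4 → f = 0.01870 (Haaland)
Major: h_f = f(L/D)·V²/2g = 0.01870·826.5·0.5768 = 8.914 m
Minor: ΣK = 4.48; h_m = ΣK·V²/2g = 2.584 m
Total H_L = 8.914 + 2.584 = 11.50 m

H_L ≈ 11.5 m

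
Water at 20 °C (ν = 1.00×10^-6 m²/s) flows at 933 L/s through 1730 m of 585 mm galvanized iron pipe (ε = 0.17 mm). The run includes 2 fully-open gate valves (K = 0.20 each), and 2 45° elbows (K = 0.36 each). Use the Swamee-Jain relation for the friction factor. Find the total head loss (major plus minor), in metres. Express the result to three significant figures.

V = 4Q/(πD²) = 3.471 m/s; V²/2g = 0.6141 m
Re = 2.03×10^6, ε/D = 2.91×10^-4 → f = 0.01530 (Swamee-Jain)
Major: h_f = f(L/D)·V²/2g = 0.01530·2957·0.6141 = 27.78 m
Minor: ΣK = 1.12; h_m = ΣK·V²/2g = 0.6878 m
Total H_L = 27.78 + 0.6878 = 28.47 m

H_L ≈ 28.5 m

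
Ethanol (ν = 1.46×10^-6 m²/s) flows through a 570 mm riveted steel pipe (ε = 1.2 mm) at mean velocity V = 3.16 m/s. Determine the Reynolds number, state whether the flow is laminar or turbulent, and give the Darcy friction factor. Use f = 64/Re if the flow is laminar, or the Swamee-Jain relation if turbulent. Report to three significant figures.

Re ≈ 1.23×10^6; turbulent; f ≈ 0.0240

Re = VD/ν = 3.160·0.570/1.46×10^-6 = 1.23×10^6
Re > 4000 → turbulent; ε/D = 0.00211
Swamee-Jain: f = 0.02395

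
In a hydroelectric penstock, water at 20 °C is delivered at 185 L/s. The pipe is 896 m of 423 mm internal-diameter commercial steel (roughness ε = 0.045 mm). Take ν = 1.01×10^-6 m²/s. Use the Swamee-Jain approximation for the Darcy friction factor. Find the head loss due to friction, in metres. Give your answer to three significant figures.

V = 4Q/(πD²) = 4·0.185/(π·0.423²) = 1.316 m/s
Re = VD/ν = 1.316·0.423/1.01×10^-6 = 5.51×10^5 → turbulent
ε/D = 0.045/423 = 1.06×10^-4
Swamee-Jain: f = 0.01439
h_f = f(L/D)V²/(2g) = 0.01439·(896/0.423)·1.316²/(2·9.81) = 2.692 m

h_f ≈ 2.69 m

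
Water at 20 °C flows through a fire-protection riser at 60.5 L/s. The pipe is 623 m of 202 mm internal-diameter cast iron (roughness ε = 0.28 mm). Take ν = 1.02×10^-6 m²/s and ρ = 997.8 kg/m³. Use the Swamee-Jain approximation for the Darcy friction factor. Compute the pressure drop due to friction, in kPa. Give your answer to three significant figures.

Δp ≈ 121 kPa

V = 4Q/(πD²) = 4·0.0605/(π·0.202²) = 1.888 m/s
Re = VD/ν = 1.888·0.202/1.02×10^-6 = 3.74×10^5 → turbulent
ε/D = 0.28/202 = 0.00139
Swamee-Jain: f = 0.02206
h_f = f(L/D)V²/(2g) = 0.02206·(623/0.202)·1.888²/(2·9.81) = 12.36 m
Δp = ρg·h_f = 997.8·9.81·12.36 = 121.0 kPa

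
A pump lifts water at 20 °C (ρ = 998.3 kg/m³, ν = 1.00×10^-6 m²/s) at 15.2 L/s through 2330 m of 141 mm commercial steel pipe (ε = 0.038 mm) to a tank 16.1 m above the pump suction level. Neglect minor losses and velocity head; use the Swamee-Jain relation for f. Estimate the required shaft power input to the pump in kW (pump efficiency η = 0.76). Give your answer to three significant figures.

V = 4Q/(πD²) = 0.9735 m/s; Re = 1.37×10^5; ε/D = 2.70×10^-4; f = 0.01847
h_f = f(L/D)V²/2g = 14.74 m
Total head H = z + h_f = 16.1 + 14.74 = 30.84 m
P_hyd = ρgQH = 998.3·9.81·0.0152·30.84 = 4.591 kW
P_shaft = P_hyd/η = 4.591/0.76 = 6.041 kW

P_shaft ≈ 6.04 kW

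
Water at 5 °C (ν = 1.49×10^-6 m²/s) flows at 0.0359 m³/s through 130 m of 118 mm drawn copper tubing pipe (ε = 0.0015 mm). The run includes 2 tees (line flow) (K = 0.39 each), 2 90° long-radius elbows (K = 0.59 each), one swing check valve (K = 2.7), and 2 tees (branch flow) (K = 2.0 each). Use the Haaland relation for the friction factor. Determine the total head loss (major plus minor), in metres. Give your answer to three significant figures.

H_L ≈ 13.7 m

V = 4Q/(πD²) = 3.283 m/s; V²/2g = 0.5493 m
Re = 2.60×10^5, ε/D = 1.27×10^-5 → f = 0.01483 (Haaland)
Major: h_f = f(L/D)·V²/2g = 0.01483·1102·0.5493 = 8.973 m
Minor: ΣK = 8.66; h_m = ΣK·V²/2g = 4.757 m
Total H_L = 8.973 + 4.757 = 13.73 m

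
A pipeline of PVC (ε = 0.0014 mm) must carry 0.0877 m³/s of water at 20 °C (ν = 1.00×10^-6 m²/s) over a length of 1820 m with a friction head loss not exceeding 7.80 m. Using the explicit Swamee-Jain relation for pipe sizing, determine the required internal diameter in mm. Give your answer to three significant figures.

D ≈ 294 mm

Swamee-Jain (Type III): D = 0.66·[ε^1.25·(LQ²/(gh_f))^4.75 + ν·Q^9.4·(L/(gh_f))^5.2]^0.04
LQ²/(gh_f) = 0.1829; L/(gh_f) = 23.79
Term 1 = ε^1.25·(…)^4.75 = 1.51×10^-11; Term 2 = ν·Q^9.4·(…)^5.2 = 1.66×10^-9
D = 0.66·(1.51×10^-11 + 1.66×10^-9)^0.04 = 0.2941 m = 294 mm
Check: V = 1.29 m/s, Re = 3.80×10^5, f = 0.01383, h_f = 7.26 m ≈ 7.80 m ✓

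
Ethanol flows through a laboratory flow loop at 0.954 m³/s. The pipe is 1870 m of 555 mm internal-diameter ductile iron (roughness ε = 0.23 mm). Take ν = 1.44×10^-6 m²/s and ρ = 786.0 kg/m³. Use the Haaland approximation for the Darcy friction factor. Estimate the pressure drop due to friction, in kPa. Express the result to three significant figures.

Δp ≈ 337 kPa

V = 4Q/(πD²) = 4·0.954/(π·0.555²) = 3.943 m/s
Re = VD/ν = 3.943·0.555/1.44×10^-6 = 1.52×10^6 → turbulent
ε/D = 0.23/555 = 4.14×10^-4
Haaland: f = 0.01639
h_f = f(L/D)V²/(2g) = 0.01639·(1870/0.555)·3.943²/(2·9.81) = 43.76 m
Δp = ρg·h_f = 786.0·9.81·43.76 = 337.4 kPa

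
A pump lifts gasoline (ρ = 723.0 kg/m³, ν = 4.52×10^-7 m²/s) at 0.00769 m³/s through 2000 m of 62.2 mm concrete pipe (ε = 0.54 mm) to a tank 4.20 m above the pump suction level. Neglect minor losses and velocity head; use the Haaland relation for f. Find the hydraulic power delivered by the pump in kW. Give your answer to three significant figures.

P_hyd ≈ 21.1 kW

V = 4Q/(πD²) = 2.531 m/s; Re = 3.48×10^5; ε/D = 0.00868; f = 0.03640
h_f = f(L/D)V²/2g = 382.1 m
Total head H = z + h_f = 4.20 + 382.1 = 386.3 m
P_hyd = ρgQH = 723.0·9.81·0.00769·386.3 = 21.07 kW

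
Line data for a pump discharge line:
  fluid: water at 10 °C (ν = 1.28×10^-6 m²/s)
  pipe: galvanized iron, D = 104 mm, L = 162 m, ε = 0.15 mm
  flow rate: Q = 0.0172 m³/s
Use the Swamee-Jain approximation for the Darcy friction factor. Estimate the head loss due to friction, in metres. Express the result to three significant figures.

V = 4Q/(πD²) = 4·0.0172/(π·0.104²) = 2.025 m/s
Re = VD/ν = 2.025·0.104/1.28×10^-6 = 1.65×10^5 → turbulent
ε/D = 0.15/104 = 0.00144
Swamee-Jain: f = 0.02301
h_f = f(L/D)V²/(2g) = 0.02301·(162/0.104)·2.025²/(2·9.81) = 7.490 m

h_f ≈ 7.49 m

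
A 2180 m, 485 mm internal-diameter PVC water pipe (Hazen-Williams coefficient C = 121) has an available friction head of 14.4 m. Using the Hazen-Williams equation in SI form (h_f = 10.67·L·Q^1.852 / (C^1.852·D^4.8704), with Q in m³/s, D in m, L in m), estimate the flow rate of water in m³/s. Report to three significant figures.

Q ≈ 0.334 m³/s

Rearranging: Q = [h_f·C^1.852·D^4.8704 / (10.67·L)]^(1/1.852)
Q = [14.4·121^1.852·0.485^4.8704 / (10.67·2180)]^0.540 = 0.3342 m³/s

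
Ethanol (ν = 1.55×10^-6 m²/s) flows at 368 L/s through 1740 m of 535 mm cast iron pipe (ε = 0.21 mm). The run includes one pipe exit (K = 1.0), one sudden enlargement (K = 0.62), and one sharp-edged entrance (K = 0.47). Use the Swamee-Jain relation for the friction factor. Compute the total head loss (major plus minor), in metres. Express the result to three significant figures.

V = 4Q/(πD²) = 1.637 m/s; V²/2g = 0.1366 m
Re = 5.65×10^5, ε/D = 3.93×10^-4 → f = 0.01695 (Swamee-Jain)
Major: h_f = f(L/D)·V²/2g = 0.01695·3252·0.1366 = 7.528 m
Minor: ΣK = 2.09; h_m = ΣK·V²/2g = 0.2855 m
Total H_L = 7.528 + 0.2855 = 7.814 m

H_L ≈ 7.81 m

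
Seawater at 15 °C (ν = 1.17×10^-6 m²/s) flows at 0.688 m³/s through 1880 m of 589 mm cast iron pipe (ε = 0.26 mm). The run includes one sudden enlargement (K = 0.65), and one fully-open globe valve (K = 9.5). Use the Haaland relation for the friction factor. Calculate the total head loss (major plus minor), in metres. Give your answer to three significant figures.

V = 4Q/(πD²) = 2.525 m/s; V²/2g = 0.3250 m
Re = 1.27×10^6, ε/D = 4.41×10^-4 → f = 0.01666 (Haaland)
Major: h_f = f(L/D)·V²/2g = 0.01666·3192·0.3250 = 17.28 m
Minor: ΣK = 10.2; h_m = ΣK·V²/2g = 3.298 m
Total H_L = 17.28 + 3.298 = 20.58 m

H_L ≈ 20.6 m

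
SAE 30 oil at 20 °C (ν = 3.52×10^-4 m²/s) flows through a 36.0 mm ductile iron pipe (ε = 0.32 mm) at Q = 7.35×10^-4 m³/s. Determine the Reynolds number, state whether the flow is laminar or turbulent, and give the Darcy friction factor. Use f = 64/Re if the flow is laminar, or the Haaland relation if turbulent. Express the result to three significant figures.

Re ≈ 73.9; laminar; f = 64/Re ≈ 0.867

V = 4Q/(πD²) = 0.7221 m/s
Re = VD/ν = 0.7221·0.0360/3.52×10^-4 = 73.9
Re < 2300 → laminar → f = 64/Re = 0.8666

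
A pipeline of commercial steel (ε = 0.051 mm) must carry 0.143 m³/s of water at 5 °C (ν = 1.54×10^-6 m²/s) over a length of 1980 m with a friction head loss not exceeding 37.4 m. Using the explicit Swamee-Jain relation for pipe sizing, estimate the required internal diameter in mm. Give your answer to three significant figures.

Swamee-Jain (Type III): D = 0.66·[ε^1.25·(LQ²/(gh_f))^4.75 + ν·Q^9.4·(L/(gh_f))^5.2]^0.04
LQ²/(gh_f) = 0.1104; L/(gh_f) = 5.397
Term 1 = ε^1.25·(…)^4.75 = 1.22×10^-10; Term 2 = ν·Q^9.4·(…)^5.2 = 1.13×10^-10
D = 0.66·(1.22×10^-10 + 1.13×10^-10)^0.04 = 0.2719 m = 272 mm
Check: V = 2.46 m/s, Re = 4.35×10^5, f = 0.01559, h_f = 35.1 m ≈ 37.4 m ✓

D ≈ 272 mm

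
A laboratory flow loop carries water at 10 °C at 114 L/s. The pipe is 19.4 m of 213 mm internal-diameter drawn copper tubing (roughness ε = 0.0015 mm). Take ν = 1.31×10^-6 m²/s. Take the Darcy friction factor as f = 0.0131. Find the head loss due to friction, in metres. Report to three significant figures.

h_f ≈ 0.622 m

V = 4Q/(πD²) = 4·0.114/(π·0.213²) = 3.199 m/s
h_f = f(L/D)V²/(2g) = 0.01310·(19.4/0.213)·3.199²/(2·9.81) = 0.6225 m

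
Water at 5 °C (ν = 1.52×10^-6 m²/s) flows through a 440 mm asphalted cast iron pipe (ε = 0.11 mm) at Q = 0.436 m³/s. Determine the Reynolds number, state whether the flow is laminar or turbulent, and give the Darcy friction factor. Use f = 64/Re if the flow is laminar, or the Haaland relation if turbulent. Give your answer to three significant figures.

Re ≈ 8.30×10^5; turbulent; f ≈ 0.0153

V = 4Q/(πD²) = 2.867 m/s
Re = VD/ν = 2.867·0.440/1.52×10^-6 = 8.30×10^5
Re > 4000 → turbulent; ε/D = 2.50×10^-4
Haaland: f = 0.01526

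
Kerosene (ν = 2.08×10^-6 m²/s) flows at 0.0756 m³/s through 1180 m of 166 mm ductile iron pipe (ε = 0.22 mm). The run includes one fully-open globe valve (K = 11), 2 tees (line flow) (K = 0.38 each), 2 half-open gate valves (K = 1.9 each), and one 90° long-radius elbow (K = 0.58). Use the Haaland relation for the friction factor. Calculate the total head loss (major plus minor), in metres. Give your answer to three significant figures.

H_L ≈ 107 m

V = 4Q/(πD²) = 3.493 m/s; V²/2g = 0.6219 m
Re = 2.79×10^5, ε/D = 0.00133 → f = 0.02185 (Haaland)
Major: h_f = f(L/D)·V²/2g = 0.02185·7108·0.6219 = 96.59 m
Minor: ΣK = 16.1; h_m = ΣK·V²/2g = 10.04 m
Total H_L = 96.59 + 10.04 = 106.6 m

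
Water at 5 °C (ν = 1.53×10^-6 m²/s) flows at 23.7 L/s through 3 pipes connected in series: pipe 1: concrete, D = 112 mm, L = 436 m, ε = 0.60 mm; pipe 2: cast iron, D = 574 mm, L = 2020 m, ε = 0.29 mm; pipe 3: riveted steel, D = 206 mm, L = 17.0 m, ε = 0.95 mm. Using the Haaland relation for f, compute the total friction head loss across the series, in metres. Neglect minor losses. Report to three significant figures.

H ≈ 36.3 m

Pipe 1: V = 2.406 m/s, Re = 1.76×10^5, ε/D = 0.00536, f = 0.03154, h_1 = f(L/D)V²/2g = 36.22 m
Pipe 2: V = 0.09159 m/s, Re = 3.44×10^4, ε/D = 5.05×10^-4, f = 0.02384, h_2 = f(L/D)V²/2g = 0.03586 m
Pipe 3: V = 0.7111 m/s, Re = 9.57×10^4, ε/D = 0.00461, f = 0.03063, h_3 = f(L/D)V²/2g = 0.06514 m
Series → Q common, losses add: H = Σh = 36.32 m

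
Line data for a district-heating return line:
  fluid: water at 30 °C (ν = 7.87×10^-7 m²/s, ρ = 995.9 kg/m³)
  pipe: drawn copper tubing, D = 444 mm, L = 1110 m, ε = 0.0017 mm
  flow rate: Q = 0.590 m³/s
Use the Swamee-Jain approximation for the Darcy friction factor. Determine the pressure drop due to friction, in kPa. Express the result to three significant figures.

V = 4Q/(πD²) = 4·0.590/(π·0.444²) = 3.811 m/s
Re = VD/ν = 3.811·0.444/7.87×10^-7 = 2.15×10^6 → turbulent
ε/D = 0.0017/444 = 3.83×10^-6
Swamee-Jain: f = 0.01040
h_f = f(L/D)V²/(2g) = 0.01040·(1110/0.444)·3.811²/(2·9.81) = 19.24 m
Δp = ρg·h_f = 995.9·9.81·19.24 = 188.0 kPa

Δp ≈ 188 kPa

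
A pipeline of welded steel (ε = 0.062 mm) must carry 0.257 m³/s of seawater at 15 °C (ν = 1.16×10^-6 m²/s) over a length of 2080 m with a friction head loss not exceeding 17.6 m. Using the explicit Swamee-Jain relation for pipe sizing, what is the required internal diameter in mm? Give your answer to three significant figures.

Swamee-Jain (Type III): D = 0.66·[ε^1.25·(LQ²/(gh_f))^4.75 + ν·Q^9.4·(L/(gh_f))^5.2]^0.04
LQ²/(gh_f) = 0.7957; L/(gh_f) = 12.05
Term 1 = ε^1.25·(…)^4.75 = 1.86×10^-6; Term 2 = ν·Q^9.4·(…)^5.2 = 1.38×10^-6
D = 0.66·(1.86×10^-6 + 1.38×10^-6)^0.04 = 0.3980 m = 398 mm
Check: V = 2.07 m/s, Re = 7.09×10^5, f = 0.01462, h_f = 16.6 m ≈ 17.6 m ✓

D ≈ 398 mm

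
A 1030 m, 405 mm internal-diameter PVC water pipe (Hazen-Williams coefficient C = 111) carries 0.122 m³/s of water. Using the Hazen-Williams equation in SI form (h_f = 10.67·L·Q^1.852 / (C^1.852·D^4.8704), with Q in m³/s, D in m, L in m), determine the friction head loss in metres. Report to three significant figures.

h_f ≈ 2.97 m

h_f = 10.67·1030·0.122^1.852 / (111^1.852·0.405^4.8704) = 2.971 m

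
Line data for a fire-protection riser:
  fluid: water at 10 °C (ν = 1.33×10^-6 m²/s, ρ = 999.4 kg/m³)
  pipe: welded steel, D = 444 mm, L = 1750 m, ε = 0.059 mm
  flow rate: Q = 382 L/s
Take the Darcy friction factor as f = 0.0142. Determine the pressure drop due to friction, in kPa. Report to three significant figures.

V = 4Q/(πD²) = 4·0.382/(π·0.444²) = 2.467 m/s
h_f = f(L/D)V²/(2g) = 0.01420·(1750/0.444)·2.467²/(2·9.81) = 17.36 m
Δp = ρg·h_f = 999.4·9.81·17.36 = 170.2 kPa

Δp ≈ 170 kPa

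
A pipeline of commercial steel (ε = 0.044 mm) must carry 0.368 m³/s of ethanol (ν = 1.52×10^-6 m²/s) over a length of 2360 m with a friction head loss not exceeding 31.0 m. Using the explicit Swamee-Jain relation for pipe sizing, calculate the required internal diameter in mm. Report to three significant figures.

Swamee-Jain (Type III): D = 0.66·[ε^1.25·(LQ²/(gh_f))^4.75 + ν·Q^9.4·(L/(gh_f))^5.2]^0.04
LQ²/(gh_f) = 1.051; L/(gh_f) = 7.760
Term 1 = ε^1.25·(…)^4.75 = 4.54×10^-6; Term 2 = ν·Q^9.4·(…)^5.2 = 5.35×10^-6
D = 0.66·(4.54×10^-6 + 5.35×10^-6)^0.04 = 0.4162 m = 416 mm
Check: V = 2.70 m/s, Re = 7.41×10^5, f = 0.01395, h_f = 29.5 m ≈ 31.0 m ✓

D ≈ 416 mm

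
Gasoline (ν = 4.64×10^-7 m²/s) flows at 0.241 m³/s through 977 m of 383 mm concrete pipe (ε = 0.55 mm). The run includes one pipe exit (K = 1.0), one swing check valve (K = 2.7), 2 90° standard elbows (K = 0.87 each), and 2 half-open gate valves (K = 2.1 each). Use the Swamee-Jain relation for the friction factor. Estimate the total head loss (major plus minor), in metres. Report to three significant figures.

V = 4Q/(πD²) = 2.092 m/s; V²/2g = 0.2230 m
Re = 1.73×10^6, ε/D = 0.00144 → f = 0.02168 (Swamee-Jain)
Major: h_f = f(L/D)·V²/2g = 0.02168·2551·0.2230 = 12.34 m
Minor: ΣK = 9.64; h_m = ΣK·V²/2g = 2.150 m
Total H_L = 12.34 + 2.150 = 14.49 m

H_L ≈ 14.5 m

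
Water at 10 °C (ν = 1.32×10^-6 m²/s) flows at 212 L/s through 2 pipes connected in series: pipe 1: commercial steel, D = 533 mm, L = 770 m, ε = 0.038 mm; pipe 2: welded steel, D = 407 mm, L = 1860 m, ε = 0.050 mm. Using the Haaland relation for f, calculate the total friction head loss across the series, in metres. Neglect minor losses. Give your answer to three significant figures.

H ≈ 9.93 m

Pipe 1: V = 0.9501 m/s, Re = 3.84×10^5, ε/D = 7.13×10^-5, f = 0.01444, h_1 = f(L/D)V²/2g = 0.9600 m
Pipe 2: V = 1.630 m/s, Re = 5.02×10^5, ε/D = 1.23×10^-4, f = 0.01451, h_2 = f(L/D)V²/2g = 8.973 m
Series → Q common, losses add: H = Σh = 9.933 m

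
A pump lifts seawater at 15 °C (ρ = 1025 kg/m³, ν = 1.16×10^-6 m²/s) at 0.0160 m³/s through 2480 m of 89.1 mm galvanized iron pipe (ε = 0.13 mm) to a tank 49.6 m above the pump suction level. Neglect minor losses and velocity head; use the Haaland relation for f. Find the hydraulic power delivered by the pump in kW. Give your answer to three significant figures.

V = 4Q/(πD²) = 2.566 m/s; Re = 1.97×10^5; ε/D = 0.00146; f = 0.02260
h_f = f(L/D)V²/2g = 211.1 m
Total head H = z + h_f = 49.6 + 211.1 = 260.7 m
P_hyd = ρgQH = 1025·9.81·0.0160·260.7 = 41.94 kW

P_hyd ≈ 41.9 kW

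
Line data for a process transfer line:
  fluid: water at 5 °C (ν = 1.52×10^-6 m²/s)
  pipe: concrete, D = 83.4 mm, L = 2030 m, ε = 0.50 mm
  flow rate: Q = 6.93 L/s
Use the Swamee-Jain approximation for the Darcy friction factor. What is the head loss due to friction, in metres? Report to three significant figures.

h_f ≈ 67.1 m

V = 4Q/(πD²) = 4·0.00693/(π·0.0834²) = 1.269 m/s
Re = VD/ν = 1.269·0.0834/1.52×10^-6 = 6.96×10^4 → turbulent
ε/D = 0.50/83.4 = 0.00600
Swamee-Jain: f = 0.03360
h_f = f(L/D)V²/(2g) = 0.03360·(2030/0.0834)·1.269²/(2·9.81) = 67.08 m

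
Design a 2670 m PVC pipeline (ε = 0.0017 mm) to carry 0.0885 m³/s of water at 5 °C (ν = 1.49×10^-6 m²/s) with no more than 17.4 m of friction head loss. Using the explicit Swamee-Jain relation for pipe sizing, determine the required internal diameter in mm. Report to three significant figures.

Swamee-Jain (Type III): D = 0.66·[ε^1.25·(LQ²/(gh_f))^4.75 + ν·Q^9.4·(L/(gh_f))^5.2]^0.04
LQ²/(gh_f) = 0.1225; L/(gh_f) = 15.64
Term 1 = ε^1.25·(…)^4.75 = 2.86×10^-12; Term 2 = ν·Q^9.4·(…)^5.2 = 3.05×10^-10
D = 0.66·(2.86×10^-12 + 3.05×10^-10)^0.04 = 0.2749 m = 275 mm
Check: V = 1.49 m/s, Re = 2.75×10^5, f = 0.01468, h_f = 16.2 m ≈ 17.4 m ✓

D ≈ 275 mm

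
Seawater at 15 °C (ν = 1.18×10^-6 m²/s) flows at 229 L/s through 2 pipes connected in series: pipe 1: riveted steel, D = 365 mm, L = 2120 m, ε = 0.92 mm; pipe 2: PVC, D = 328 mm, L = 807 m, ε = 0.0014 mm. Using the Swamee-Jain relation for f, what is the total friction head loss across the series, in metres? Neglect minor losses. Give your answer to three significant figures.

Pipe 1: V = 2.189 m/s, Re = 6.77×10^5, ε/D = 0.00252, f = 0.02525, h_1 = f(L/D)V²/2g = 35.81 m
Pipe 2: V = 2.710 m/s, Re = 7.53×10^5, ε/D = 4.27×10^-6, f = 0.01227, h_2 = f(L/D)V²/2g = 11.30 m
Series → Q common, losses add: H = Σh = 47.11 m

H ≈ 47.1 m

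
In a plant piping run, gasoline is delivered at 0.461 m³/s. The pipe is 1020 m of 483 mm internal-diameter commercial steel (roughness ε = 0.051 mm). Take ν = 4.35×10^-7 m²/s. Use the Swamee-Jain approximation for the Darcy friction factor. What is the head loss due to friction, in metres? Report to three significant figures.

h_f ≈ 8.70 m

V = 4Q/(πD²) = 4·0.461/(π·0.483²) = 2.516 m/s
Re = VD/ν = 2.516·0.483/4.35×10^-7 = 2.79×10^6 → turbulent
ε/D = 0.051/483 = 1.06×10^-4
Swamee-Jain: f = 0.01277
h_f = f(L/D)V²/(2g) = 0.01277·(1020/0.483)·2.516²/(2·9.81) = 8.700 m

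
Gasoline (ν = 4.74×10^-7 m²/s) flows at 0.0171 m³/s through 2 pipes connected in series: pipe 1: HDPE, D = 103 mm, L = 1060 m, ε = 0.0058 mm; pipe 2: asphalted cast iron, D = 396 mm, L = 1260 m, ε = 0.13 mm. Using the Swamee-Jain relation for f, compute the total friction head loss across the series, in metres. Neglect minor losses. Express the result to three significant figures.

Pipe 1: V = 2.052 m/s, Re = 4.46×10^5, ε/D = 5.63×10^-5, f = 0.01414, h_1 = f(L/D)V²/2g = 31.25 m
Pipe 2: V = 0.1388 m/s, Re = 1.16×10^5, ε/D = 3.28×10^-4, f = 0.01922, h_2 = f(L/D)V²/2g = 0.06009 m
Series → Q common, losses add: H = Σh = 31.31 m

H ≈ 31.3 m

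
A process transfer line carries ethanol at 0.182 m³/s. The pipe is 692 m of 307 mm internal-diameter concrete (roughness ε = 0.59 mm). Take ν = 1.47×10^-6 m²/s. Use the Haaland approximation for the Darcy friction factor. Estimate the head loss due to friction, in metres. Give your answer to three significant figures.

V = 4Q/(πD²) = 4·0.182/(π·0.307²) = 2.459 m/s
Re = VD/ν = 2.459·0.307/1.47×10^-6 = 5.13×10^5 → turbulent
ε/D = 0.59/307 = 0.00192
Haaland: f = 0.02354
h_f = f(L/D)V²/(2g) = 0.02354·(692/0.307)·2.459²/(2·9.81) = 16.35 m

h_f ≈ 16.4 m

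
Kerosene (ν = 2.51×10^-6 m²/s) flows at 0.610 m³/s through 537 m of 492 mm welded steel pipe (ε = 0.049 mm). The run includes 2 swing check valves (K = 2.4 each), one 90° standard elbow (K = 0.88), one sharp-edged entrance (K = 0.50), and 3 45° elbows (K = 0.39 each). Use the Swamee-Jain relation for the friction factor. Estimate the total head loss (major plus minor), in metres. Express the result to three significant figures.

V = 4Q/(πD²) = 3.209 m/s; V²/2g = 0.5247 m
Re = 6.29×10^5, ε/D = 9.96×10^-5 → f = 0.01410 (Swamee-Jain)
Major: h_f = f(L/D)·V²/2g = 0.01410·1091·0.5247 = 8.077 m
Minor: ΣK = 7.35; h_m = ΣK·V²/2g = 3.857 m
Total H_L = 8.077 + 3.857 = 11.93 m

H_L ≈ 11.9 m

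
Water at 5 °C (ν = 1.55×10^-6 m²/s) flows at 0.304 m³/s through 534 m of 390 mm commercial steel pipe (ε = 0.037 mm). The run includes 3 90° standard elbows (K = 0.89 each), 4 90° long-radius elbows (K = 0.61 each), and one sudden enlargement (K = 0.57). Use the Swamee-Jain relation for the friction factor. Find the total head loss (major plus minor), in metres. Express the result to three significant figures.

V = 4Q/(πD²) = 2.545 m/s; V²/2g = 0.3301 m
Re = 6.40×10^5, ε/D = 9.49×10^-5 → f = 0.01402 (Swamee-Jain)
Major: h_f = f(L/D)·V²/2g = 0.01402·1369·0.3301 = 6.334 m
Minor: ΣK = 5.68; h_m = ΣK·V²/2g = 1.875 m
Total H_L = 6.334 + 1.875 = 8.209 m

H_L ≈ 8.21 m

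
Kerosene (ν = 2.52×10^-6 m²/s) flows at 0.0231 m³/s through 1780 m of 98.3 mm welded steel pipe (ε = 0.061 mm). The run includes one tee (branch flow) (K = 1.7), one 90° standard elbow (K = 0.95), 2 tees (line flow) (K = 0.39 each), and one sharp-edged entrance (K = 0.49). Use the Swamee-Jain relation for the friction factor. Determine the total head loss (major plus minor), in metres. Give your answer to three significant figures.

V = 4Q/(πD²) = 3.044 m/s; V²/2g = 0.4722 m
Re = 1.19×10^5, ε/D = 6.21×10^-4 → f = 0.02052 (Swamee-Jain)
Major: h_f = f(L/D)·V²/2g = 0.02052·18108·0.4722 = 175.5 m
Minor: ΣK = 3.92; h_m = ΣK·V²/2g = 1.851 m
Total H_L = 175.5 + 1.851 = 177.3 m

H_L ≈ 177 m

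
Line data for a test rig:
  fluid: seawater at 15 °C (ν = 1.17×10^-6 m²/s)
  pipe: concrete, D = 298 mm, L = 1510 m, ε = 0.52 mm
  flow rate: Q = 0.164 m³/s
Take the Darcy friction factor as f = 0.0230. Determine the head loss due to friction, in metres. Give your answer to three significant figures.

h_f ≈ 32.8 m

V = 4Q/(πD²) = 4·0.164/(π·0.298²) = 2.351 m/s
h_f = f(L/D)V²/(2g) = 0.02300·(1510/0.298)·2.351²/(2·9.81) = 32.84 m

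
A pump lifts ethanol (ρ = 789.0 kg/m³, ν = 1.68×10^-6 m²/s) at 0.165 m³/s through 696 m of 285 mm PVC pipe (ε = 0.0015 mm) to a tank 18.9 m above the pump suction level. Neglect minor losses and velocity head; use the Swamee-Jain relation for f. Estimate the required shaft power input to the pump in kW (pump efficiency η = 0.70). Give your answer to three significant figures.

V = 4Q/(πD²) = 2.586 m/s; Re = 4.39×10^5; ε/D = 5.26×10^-6; f = 0.01348
h_f = f(L/D)V²/2g = 11.22 m
Total head H = z + h_f = 18.9 + 11.22 = 30.12 m
P_hyd = ρgQH = 789.0·9.81·0.165·30.12 = 38.47 kW
P_shaft = P_hyd/η = 38.47/0.70 = 54.96 kW

P_shaft ≈ 55.0 kW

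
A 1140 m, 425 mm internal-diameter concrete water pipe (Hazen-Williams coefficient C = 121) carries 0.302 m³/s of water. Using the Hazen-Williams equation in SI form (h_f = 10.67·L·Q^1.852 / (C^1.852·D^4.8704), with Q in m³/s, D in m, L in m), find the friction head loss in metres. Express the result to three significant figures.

h_f = 10.67·1140·0.302^1.852 / (121^1.852·0.425^4.8704) = 11.87 m

h_f ≈ 11.9 m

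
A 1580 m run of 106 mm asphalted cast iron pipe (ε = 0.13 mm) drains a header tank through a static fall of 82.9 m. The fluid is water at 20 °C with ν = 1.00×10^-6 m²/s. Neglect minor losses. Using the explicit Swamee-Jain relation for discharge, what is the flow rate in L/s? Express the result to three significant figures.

Q ≈ 19.8 L/s

Swamee-Jain (Type II): Q = -0.965·√(gD⁵h_f/L)·ln[ε/(3.7D) + √(3.17ν²L/(gD³h_f))]
√(gD⁵h_f/L) = √(9.81·0.106⁵·82.9/1580) = 0.002625
ε/(3.7D) = 3.31×10^-4; √(3.17ν²L/(gD³h_f)) = 7.19×10^-5
Q = -0.965·0.002625·ln(4.034×10^-4) = 0.01979 m³/s
Check: V = 2.24 m/s, Re = 2.38×10^5, f = 0.02185, h_f = 83.5 m ≈ 82.9 m ✓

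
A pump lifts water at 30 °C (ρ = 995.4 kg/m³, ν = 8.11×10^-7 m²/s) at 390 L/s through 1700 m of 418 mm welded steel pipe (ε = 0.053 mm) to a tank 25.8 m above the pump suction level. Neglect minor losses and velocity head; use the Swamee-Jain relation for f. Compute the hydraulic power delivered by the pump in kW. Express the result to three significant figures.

V = 4Q/(πD²) = 2.842 m/s; Re = 1.46×10^6; ε/D = 1.27×10^-4; f = 0.01354
h_f = f(L/D)V²/2g = 22.67 m
Total head H = z + h_f = 25.8 + 22.67 = 48.47 m
P_hyd = ρgQH = 995.4·9.81·0.390·48.47 = 184.6 kW

P_hyd ≈ 185 kW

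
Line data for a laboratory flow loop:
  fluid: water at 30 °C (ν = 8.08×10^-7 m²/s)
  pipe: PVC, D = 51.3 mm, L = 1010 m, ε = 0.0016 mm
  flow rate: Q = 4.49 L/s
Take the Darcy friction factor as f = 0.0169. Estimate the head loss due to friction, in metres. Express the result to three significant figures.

V = 4Q/(πD²) = 4·0.00449/(π·0.0513²) = 2.172 m/s
h_f = f(L/D)V²/(2g) = 0.01690·(1010/0.0513)·2.172²/(2·9.81) = 80.03 m

h_f ≈ 80.0 m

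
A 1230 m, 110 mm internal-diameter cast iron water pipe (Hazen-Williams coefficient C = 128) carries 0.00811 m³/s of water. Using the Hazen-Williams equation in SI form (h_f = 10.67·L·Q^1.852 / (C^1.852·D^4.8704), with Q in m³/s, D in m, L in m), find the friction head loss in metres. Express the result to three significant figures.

h_f = 10.67·1230·0.00811^1.852 / (128^1.852·0.110^4.8704) = 10.28 m

h_f ≈ 10.3 m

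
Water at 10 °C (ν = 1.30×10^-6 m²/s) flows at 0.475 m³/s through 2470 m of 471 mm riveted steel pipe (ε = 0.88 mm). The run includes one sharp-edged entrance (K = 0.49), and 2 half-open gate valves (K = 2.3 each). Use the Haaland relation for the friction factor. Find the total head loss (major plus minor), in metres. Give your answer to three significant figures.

H_L ≈ 48.1 m

V = 4Q/(πD²) = 2.726 m/s; V²/2g = 0.3788 m
Re = 9.88×10^5, ε/D = 0.00187 → f = 0.02322 (Haaland)
Major: h_f = f(L/D)·V²/2g = 0.02322·5244·0.3788 = 46.13 m
Minor: ΣK = 5.09; h_m = ΣK·V²/2g = 1.928 m
Total H_L = 46.13 + 1.928 = 48.06 m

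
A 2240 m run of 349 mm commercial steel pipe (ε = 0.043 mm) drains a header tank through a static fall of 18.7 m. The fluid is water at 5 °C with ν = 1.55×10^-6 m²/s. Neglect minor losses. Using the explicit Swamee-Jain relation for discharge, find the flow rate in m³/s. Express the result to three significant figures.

Q ≈ 0.187 m³/s

Swamee-Jain (Type II): Q = -0.965·√(gD⁵h_f/L)·ln[ε/(3.7D) + √(3.17ν²L/(gD³h_f))]
√(gD⁵h_f/L) = √(9.81·0.349⁵·18.7/2240) = 0.02059
ε/(3.7D) = 3.33×10^-5; √(3.17ν²L/(gD³h_f)) = 4.68×10^-5
Q = -0.965·0.02059·ln(8.007×10^-5) = 0.1874 m³/s
Check: V = 1.96 m/s, Re = 4.41×10^5, f = 0.01493, h_f = 18.8 m ≈ 18.7 m ✓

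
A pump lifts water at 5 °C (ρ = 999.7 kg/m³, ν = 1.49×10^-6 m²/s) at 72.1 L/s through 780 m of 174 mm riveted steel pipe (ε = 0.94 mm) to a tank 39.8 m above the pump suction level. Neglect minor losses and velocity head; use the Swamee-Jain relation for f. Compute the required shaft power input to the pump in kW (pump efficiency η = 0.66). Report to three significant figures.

P_shaft ≈ 113 kW

V = 4Q/(πD²) = 3.032 m/s; Re = 3.54×10^5; ε/D = 0.00540; f = 0.03147
h_f = f(L/D)V²/2g = 66.10 m
Total head H = z + h_f = 39.8 + 66.10 = 105.9 m
P_hyd = ρgQH = 999.7·9.81·0.0721·105.9 = 74.88 kW
P_shaft = P_hyd/η = 74.88/0.66 = 113.5 kW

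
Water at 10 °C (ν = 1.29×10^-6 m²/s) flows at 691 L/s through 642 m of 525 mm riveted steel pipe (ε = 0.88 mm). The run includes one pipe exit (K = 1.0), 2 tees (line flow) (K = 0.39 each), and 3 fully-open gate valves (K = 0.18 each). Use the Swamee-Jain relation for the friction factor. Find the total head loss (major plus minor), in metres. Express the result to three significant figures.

H_L ≈ 15.5 m

V = 4Q/(πD²) = 3.192 m/s; V²/2g = 0.5193 m
Re = 1.30×10^6, ε/D = 0.00168 → f = 0.02259 (Swamee-Jain)
Major: h_f = f(L/D)·V²/2g = 0.02259·1223·0.5193 = 14.34 m
Minor: ΣK = 2.32; h_m = ΣK·V²/2g = 1.205 m
Total H_L = 14.34 + 1.205 = 15.55 m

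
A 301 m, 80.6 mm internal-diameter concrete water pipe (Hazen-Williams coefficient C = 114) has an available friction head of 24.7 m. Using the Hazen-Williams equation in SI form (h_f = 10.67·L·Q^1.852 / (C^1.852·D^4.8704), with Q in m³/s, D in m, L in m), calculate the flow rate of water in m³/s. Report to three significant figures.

Q ≈ 0.0109 m³/s

Rearranging: Q = [h_f·C^1.852·D^4.8704 / (10.67·L)]^(1/1.852)
Q = [24.7·114^1.852·0.0806^4.8704 / (10.67·301)]^0.540 = 0.01095 m³/s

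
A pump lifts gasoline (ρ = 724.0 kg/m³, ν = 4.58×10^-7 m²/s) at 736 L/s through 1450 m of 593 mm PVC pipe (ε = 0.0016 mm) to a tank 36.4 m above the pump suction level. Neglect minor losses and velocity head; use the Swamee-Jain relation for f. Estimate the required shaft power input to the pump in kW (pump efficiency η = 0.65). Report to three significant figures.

P_shaft ≈ 362 kW

V = 4Q/(πD²) = 2.665 m/s; Re = 3.45×10^6; ε/D = 2.70×10^-6; f = 0.009669
h_f = f(L/D)V²/2g = 8.558 m
Total head H = z + h_f = 36.4 + 8.558 = 44.96 m
P_hyd = ρgQH = 724.0·9.81·0.736·44.96 = 235.0 kW
P_shaft = P_hyd/η = 235.0/0.65 = 361.6 kW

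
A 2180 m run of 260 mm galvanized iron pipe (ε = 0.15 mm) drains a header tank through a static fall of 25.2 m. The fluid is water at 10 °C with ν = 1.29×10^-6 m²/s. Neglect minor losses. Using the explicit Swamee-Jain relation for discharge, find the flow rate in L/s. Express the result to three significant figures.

Swamee-Jain (Type II): Q = -0.965·√(gD⁵h_f/L)·ln[ε/(3.7D) + √(3.17ν²L/(gD³h_f))]
√(gD⁵h_f/L) = √(9.81·0.260⁵·25.2/2180) = 0.01161
ε/(3.7D) = 1.56×10^-4; √(3.17ν²L/(gD³h_f)) = 5.14×10^-5
Q = -0.965·0.01161·ln(2.074×10^-4) = 0.09500 m³/s
Check: V = 1.79 m/s, Re = 3.61×10^5, f = 0.01855, h_f = 25.4 m ≈ 25.2 m ✓

Q ≈ 95.0 L/s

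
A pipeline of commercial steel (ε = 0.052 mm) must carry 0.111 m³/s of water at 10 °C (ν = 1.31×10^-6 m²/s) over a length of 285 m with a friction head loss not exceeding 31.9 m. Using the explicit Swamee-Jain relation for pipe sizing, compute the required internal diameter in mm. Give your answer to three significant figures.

Swamee-Jain (Type III): D = 0.66·[ε^1.25·(LQ²/(gh_f))^4.75 + ν·Q^9.4·(L/(gh_f))^5.2]^0.04
LQ²/(gh_f) = 0.01122; L/(gh_f) = 0.9107
Term 1 = ε^1.25·(…)^4.75 = 2.41×10^-15; Term 2 = ν·Q^9.4·(…)^5.2 = 8.55×10^-16
D = 0.66·(2.41×10^-15 + 8.55×10^-16)^0.04 = 0.1738 m = 174 mm
Check: V = 4.68 m/s, Re = 6.21×10^5, f = 0.01614, h_f = 29.5 m ≈ 31.9 m ✓

D ≈ 174 mm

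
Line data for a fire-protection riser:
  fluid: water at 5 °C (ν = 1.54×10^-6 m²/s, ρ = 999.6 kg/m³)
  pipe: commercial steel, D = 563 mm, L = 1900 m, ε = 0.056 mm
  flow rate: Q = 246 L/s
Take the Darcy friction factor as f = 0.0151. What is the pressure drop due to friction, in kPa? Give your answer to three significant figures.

Δp ≈ 24.9 kPa

V = 4Q/(πD²) = 4·0.246/(π·0.563²) = 0.9882 m/s
h_f = f(L/D)V²/(2g) = 0.01510·(1900/0.563)·0.9882²/(2·9.81) = 2.536 m
Δp = ρg·h_f = 999.6·9.81·2.536 = 24.87 kPa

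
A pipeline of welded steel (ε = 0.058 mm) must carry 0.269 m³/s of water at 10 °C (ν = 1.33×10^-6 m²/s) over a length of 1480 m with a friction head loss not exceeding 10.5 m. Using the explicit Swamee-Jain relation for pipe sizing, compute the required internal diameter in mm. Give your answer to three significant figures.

Swamee-Jain (Type III): D = 0.66·[ε^1.25·(LQ²/(gh_f))^4.75 + ν·Q^9.4·(L/(gh_f))^5.2]^0.04
LQ²/(gh_f) = 1.040; L/(gh_f) = 14.37
Term 1 = ε^1.25·(…)^4.75 = 6.09×10^-6; Term 2 = ν·Q^9.4·(…)^5.2 = 6.05×10^-6
D = 0.66·(6.09×10^-6 + 6.05×10^-6)^0.04 = 0.4197 m = 420 mm
Check: V = 1.94 m/s, Re = 6.14×10^5, f = 0.01460, h_f = 9.92 m ≈ 10.5 m ✓

D ≈ 420 mm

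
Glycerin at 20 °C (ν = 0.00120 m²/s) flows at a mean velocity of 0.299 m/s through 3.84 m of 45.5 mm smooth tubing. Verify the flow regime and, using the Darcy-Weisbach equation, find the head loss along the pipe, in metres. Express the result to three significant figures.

h_f ≈ 2.17 m

Re = VD/ν = 0.299·0.04550/0.00120 = 11.3 → laminar (Re < 2300)
f = 64/Re = 5.645
h_f = f(L/D)V²/(2g) = 5.645·(3.84/0.04550)·0.299²/(2·9.81) = 2.171 m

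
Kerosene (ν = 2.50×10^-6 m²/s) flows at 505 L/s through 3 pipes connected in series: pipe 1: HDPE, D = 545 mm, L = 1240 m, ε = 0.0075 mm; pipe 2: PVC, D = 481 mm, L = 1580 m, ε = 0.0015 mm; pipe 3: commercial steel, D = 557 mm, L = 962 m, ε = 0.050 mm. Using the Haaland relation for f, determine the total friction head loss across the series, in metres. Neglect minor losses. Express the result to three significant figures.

H ≈ 29.4 m

Pipe 1: V = 2.165 m/s, Re = 4.72×10^5, ε/D = 1.38×10^-5, f = 0.01335, h_1 = f(L/D)V²/2g = 7.256 m
Pipe 2: V = 2.779 m/s, Re = 5.35×10^5, ε/D = 3.12×10^-6, f = 0.01294, h_2 = f(L/D)V²/2g = 16.74 m
Pipe 3: V = 2.072 m/s, Re = 4.62×10^5, ε/D = 8.98×10^-5, f = 0.01429, h_3 = f(L/D)V²/2g = 5.401 m
Series → Q common, losses add: H = Σh = 29.39 m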